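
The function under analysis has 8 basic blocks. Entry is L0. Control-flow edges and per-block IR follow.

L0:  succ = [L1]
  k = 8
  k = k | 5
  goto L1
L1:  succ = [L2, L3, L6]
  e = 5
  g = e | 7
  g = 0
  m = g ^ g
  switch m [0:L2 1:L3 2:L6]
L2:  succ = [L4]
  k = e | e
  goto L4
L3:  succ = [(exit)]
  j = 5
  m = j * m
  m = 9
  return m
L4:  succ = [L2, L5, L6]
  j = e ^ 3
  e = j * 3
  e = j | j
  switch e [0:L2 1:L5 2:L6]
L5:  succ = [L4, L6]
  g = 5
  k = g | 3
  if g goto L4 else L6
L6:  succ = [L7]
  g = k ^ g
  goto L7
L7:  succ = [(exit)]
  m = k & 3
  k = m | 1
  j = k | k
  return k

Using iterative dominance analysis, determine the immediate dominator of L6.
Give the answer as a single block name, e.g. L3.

Answer: L1

Working:
idom tree: L1←L0 L2←L1 L3←L1 L4←L2 L5←L4 L6←L1 L7←L6
Join-block Dom:
  L2: preds {L1,L4}: {L0,L1} ∩ {L0,L1,L2,L4} = {L0,L1}; idom=L1
  L4: preds {L2,L5}: {L0,L1,L2} ∩ {L0,L1,L2,L4,L5} = {L0,L1,L2}; idom=L2
  L6: preds {L1,L4,L5}: {L0,L1} ∩ {L0,L1,L2,L4} ∩ {L0,L1,L2,L4,L5} = {L0,L1}; idom=L1

idom(L6) = L1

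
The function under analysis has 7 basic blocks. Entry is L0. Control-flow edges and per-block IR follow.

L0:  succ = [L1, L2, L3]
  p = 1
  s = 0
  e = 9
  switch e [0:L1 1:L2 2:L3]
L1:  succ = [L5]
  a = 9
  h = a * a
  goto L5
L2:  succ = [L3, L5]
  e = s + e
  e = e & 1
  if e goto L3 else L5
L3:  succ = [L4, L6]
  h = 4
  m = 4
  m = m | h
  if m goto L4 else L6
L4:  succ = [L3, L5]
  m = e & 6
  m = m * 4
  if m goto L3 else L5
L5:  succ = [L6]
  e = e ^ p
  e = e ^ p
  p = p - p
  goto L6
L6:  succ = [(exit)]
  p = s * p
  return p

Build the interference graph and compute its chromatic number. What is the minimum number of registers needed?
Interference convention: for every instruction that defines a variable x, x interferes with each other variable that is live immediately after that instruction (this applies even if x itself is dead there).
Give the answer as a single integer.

def/use:
  L0 def {e,p,s} use ∅
  L1 def {a,h} use ∅
  L2 def {e} use {e,s}
  L3 def {h,m} use ∅
  L4 def {m} use {e}
  L5 def {e,p} use {e,p}
  L6 def {p} use {p,s}

Liveness:
  L0 li=∅ lo={e,p,s}
  L1 li={e,p,s} lo={e,p,s}
  L2 li={e,p,s} lo={e,p,s}
  L3 li={e,p,s} lo={e,p,s}
  L4 li={e,p,s} lo={e,p,s}
  L5 li={e,p,s} lo={p,s}
  L6 li={p,s} lo=∅

Interference:
  a↔{e,p,s}
  e↔{a,h,m,p,s}
  h↔{e,m,p,s}
  m↔{e,h,p,s}
  p↔{a,e,h,m,s}
  s↔{a,e,h,m,p}

Colouring:
  clique {e,h,m,p,s} ⇒ need ≥ 5
  assign a→c3 e→c0 h→c3 m→c4 p→c1 s→c2 — no edge inside a register ⇒ χ ≤ 5
  χ = 5

Answer: 5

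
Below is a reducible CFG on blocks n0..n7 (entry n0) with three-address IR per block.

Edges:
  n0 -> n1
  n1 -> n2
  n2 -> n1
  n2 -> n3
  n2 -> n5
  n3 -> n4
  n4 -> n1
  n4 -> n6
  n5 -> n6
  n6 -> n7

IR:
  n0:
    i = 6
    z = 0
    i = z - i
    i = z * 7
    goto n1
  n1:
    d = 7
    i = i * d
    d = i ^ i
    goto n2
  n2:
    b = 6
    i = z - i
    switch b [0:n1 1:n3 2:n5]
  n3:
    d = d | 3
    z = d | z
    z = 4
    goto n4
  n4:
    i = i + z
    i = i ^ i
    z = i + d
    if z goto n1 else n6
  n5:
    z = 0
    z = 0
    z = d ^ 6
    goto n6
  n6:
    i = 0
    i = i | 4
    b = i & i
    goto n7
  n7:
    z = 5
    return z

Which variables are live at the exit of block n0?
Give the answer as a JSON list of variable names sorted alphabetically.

Answer: ["i", "z"]

Derivation:
Block summaries:
  n0: def={i,z} ue=∅
  n1: def={d,i} ue={i}
  n2: def={b,i} ue={i,z}
  n3: def={d,z} ue={d,z}
  n4: def={i,z} ue={d,i,z}
  n5: def={z} ue={d}
  n6: def={b,i} ue=∅
  n7: def={z} ue=∅

Backward fixpoint:
  n0: in=∅ out={i,z}
  n1: in={i,z} out={d,i,z}
  n2: in={d,i,z} out={d,i,z}
  n3: in={d,i,z} out={d,i,z}
  n4: in={d,i,z} out={i,z}
  n5: in={d} out=∅
  n6: in=∅ out=∅
  n7: in=∅ out=∅

live-out(n0) = ["i", "z"]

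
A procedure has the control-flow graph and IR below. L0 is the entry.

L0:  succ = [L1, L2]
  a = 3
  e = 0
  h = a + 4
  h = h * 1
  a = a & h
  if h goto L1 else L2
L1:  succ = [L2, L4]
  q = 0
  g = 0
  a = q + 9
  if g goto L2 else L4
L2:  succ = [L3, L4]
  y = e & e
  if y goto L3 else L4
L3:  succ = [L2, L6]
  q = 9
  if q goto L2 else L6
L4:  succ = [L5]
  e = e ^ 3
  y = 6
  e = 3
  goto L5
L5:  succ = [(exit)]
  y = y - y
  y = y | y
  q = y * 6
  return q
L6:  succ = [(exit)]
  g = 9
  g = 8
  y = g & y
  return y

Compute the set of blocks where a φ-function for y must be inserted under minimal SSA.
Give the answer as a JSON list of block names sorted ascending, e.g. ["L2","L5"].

idom tree: L1←L0 L2←L0 L3←L2 L4←L0 L5←L4 L6←L3
Join-block Dom:
  L2: preds {L0,L1,L3}: {L0} ∩ {L0,L1} ∩ {L0,L2,L3} = {L0}; idom=L0
  L4: preds {L1,L2}: {L0,L1} ∩ {L0,L2} = {L0}; idom=L0

Frontier:
  L2←L0: walk · to L0
  L2←L1: walk L1 to L0
  L2←L3: walk L3→L2 to L0
  L4←L1: walk L1 to L0
  L4←L2: walk L2 to L0
  L0: DF=∅
  L1: DF={L2,L4}
  L2: DF={L2,L4}
  L3: DF={L2}
  L4: DF=∅
  L5: DF=∅
  L6: DF=∅

φ for y: defs {L2,L4,L5,L6}
  DF⁺ = {L2,L4}

Answer: ["L2", "L4"]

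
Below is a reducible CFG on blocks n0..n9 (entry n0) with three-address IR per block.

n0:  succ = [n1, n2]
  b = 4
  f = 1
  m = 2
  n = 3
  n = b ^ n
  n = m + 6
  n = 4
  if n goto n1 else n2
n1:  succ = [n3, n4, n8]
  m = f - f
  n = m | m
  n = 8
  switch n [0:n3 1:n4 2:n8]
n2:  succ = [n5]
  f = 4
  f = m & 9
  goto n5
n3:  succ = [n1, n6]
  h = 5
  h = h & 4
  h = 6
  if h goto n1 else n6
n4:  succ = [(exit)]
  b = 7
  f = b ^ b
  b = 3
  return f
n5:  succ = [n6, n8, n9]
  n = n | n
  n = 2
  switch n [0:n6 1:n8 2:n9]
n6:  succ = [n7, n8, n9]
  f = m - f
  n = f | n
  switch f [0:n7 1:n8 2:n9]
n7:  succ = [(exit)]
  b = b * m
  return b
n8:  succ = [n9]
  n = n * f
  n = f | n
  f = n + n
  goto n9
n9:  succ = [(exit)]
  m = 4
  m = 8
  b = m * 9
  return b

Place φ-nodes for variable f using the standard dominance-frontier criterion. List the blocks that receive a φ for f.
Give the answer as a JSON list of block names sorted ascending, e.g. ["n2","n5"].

idom tree: n1←n0 n2←n0 n3←n1 n4←n1 n5←n2 n6←n0 n7←n6 n8←n0 n9←n0
Dom∩ at merges:
  n1: preds {n0,n3}: {n0} ∩ {n0,n1,n3} = {n0}; idom=n0
  n6: preds {n3,n5}: {n0,n1,n3} ∩ {n0,n2,n5} = {n0}; idom=n0
  n8: preds {n1,n5,n6}: {n0,n1} ∩ {n0,n2,n5} ∩ {n0,n6} = {n0}; idom=n0
  n9: preds {n5,n6,n8}: {n0,n2,n5} ∩ {n0,n6} ∩ {n0,n8} = {n0}; idom=n0

DF derivation:
  join n1 pred n0: · stop@n0
  join n1 pred n3: n3→n1 stop@n0
  join n6 pred n3: n3→n1 stop@n0
  join n6 pred n5: n5→n2 stop@n0
  join n8 pred n1: n1 stop@n0
  join n8 pred n5: n5→n2 stop@n0
  join n8 pred n6: n6 stop@n0
  join n9 pred n5: n5→n2 stop@n0
  join n9 pred n6: n6 stop@n0
  join n9 pred n8: n8 stop@n0
  DF(n0)=∅
  DF(n1)={n1,n6,n8}
  DF(n2)={n6,n8,n9}
  DF(n3)={n1,n6}
  DF(n4)=∅
  DF(n5)={n6,n8,n9}
  DF(n6)={n8,n9}
  DF(n7)=∅
  DF(n8)={n9}
  DF(n9)=∅

φ for f: defs {n0,n2,n4,n6,n8}
  DF⁺ = {n6,n8,n9}

Answer: ["n6", "n8", "n9"]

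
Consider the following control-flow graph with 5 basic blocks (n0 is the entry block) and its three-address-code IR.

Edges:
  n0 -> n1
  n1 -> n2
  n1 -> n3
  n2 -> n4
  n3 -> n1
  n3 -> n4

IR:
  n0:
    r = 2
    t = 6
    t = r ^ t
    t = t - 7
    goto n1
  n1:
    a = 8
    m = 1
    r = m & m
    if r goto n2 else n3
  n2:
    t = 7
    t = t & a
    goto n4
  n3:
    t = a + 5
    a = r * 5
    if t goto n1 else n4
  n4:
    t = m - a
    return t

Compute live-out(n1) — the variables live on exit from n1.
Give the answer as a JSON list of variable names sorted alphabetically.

Answer: ["a", "m", "r"]

Derivation:
Block summaries:
  n0: {r,t} / ∅
  n1: {a,m,r} / ∅
  n2: {t} / {a}
  n3: {a,t} / {a,r}
  n4: {t} / {a,m}

Backward fixpoint:
  n0: in=∅ out=∅
  n1: in=∅ out={a,m,r}
  n2: in={a,m} out={a,m}
  n3: in={a,m,r} out={a,m}
  n4: in={a,m} out=∅

live-out(n1) = ["a", "m", "r"]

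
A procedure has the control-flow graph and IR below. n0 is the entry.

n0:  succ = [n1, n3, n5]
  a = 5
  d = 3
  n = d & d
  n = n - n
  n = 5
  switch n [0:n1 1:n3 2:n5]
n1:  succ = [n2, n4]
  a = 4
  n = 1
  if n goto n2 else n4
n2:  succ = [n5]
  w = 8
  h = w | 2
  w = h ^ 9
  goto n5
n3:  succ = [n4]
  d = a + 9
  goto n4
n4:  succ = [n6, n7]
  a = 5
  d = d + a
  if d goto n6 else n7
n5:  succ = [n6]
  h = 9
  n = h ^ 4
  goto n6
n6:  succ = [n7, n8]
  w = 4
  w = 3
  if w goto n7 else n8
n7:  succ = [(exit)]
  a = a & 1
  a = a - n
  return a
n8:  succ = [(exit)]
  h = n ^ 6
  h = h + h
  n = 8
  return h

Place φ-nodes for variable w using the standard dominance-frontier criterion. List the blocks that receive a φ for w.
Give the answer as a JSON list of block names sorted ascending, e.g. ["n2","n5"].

idom tree: n1←n0 n2←n1 n3←n0 n4←n0 n5←n0 n6←n0 n7←n0 n8←n6
Dom at joins:
  n4: preds {n1,n3}: {n0,n1} ∩ {n0,n3} = {n0}; idom=n0
  n5: preds {n0,n2}: {n0} ∩ {n0,n1,n2} = {n0}; idom=n0
  n6: preds {n4,n5}: {n0,n4} ∩ {n0,n5} = {n0}; idom=n0
  n7: preds {n4,n6}: {n0,n4} ∩ {n0,n6} = {n0}; idom=n0

Frontier:
  join n4 pred n1: n1 stop@n0
  join n4 pred n3: n3 stop@n0
  join n5 pred n0: · stop@n0
  join n5 pred n2: n2→n1 stop@n0
  join n6 pred n4: n4 stop@n0
  join n6 pred n5: n5 stop@n0
  join n7 pred n4: n4 stop@n0
  join n7 pred n6: n6 stop@n0
  n0: DF=∅
  n1: DF={n4,n5}
  n2: DF={n5}
  n3: DF={n4}
  n4: DF={n6,n7}
  n5: DF={n6}
  n6: DF={n7}
  n7: DF=∅
  n8: DF=∅

φ for w: defs {n2,n6}
  DF⁺ = {n5,n6,n7}

Answer: ["n5", "n6", "n7"]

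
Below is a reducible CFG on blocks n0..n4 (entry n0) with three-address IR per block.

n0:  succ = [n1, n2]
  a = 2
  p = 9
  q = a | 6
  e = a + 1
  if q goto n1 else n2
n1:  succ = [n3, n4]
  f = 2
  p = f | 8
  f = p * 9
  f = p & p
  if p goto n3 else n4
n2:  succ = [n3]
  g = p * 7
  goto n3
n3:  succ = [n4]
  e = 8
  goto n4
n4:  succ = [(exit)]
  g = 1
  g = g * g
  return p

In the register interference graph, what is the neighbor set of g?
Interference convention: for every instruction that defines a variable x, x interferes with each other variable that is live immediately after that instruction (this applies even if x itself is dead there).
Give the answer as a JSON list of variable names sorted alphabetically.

def/use:
  n0: {a,e,p,q} / ∅
  n1: {f,p} / ∅
  n2: {g} / {p}
  n3: {e} / ∅
  n4: {g} / {p}

Backward fixpoint:
  n0: in=∅ out={p}
  n1: in=∅ out={p}
  n2: in={p} out={p}
  n3: in={p} out={p}
  n4: in={p} out=∅

Interfere edges:
  a↔{p,q}
  e↔{p,q}
  f↔{p}
  g↔{p}
  p↔{a,e,f,g,q}
  q↔{a,e,p}

N(g) = ["p"]

Answer: ["p"]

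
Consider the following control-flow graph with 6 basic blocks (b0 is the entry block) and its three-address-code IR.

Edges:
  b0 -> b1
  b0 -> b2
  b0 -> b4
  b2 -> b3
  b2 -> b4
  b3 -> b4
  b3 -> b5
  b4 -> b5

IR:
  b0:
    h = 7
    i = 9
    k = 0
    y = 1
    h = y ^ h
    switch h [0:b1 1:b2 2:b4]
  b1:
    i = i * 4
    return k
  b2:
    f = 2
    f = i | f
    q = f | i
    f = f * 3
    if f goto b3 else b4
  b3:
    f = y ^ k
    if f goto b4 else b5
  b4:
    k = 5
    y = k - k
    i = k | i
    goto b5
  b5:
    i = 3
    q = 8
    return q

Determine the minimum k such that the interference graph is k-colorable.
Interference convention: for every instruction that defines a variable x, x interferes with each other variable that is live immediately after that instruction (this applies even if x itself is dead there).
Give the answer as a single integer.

Answer: 5

Working:
def/use:
  b0: {h,i,k,y} / ∅
  b1: {i} / {i,k}
  b2: {f,q} / {i}
  b3: {f} / {k,y}
  b4: {i,k,y} / {i}
  b5: {i,q} / ∅

Live sets:
  live b0: ∅→{i,k,y}
  live b1: {i,k}→∅
  live b2: {i,k,y}→{i,k,y}
  live b3: {i,k,y}→{i}
  live b4: {i}→∅
  live b5: ∅→∅

Conflict graph:
  f↔{i,k,q,y}
  h↔{i,k,y}
  i↔{f,h,k,q,y}
  k↔{f,h,i,q,y}
  q↔{f,i,k,y}
  y↔{f,h,i,k,q}

Registers:
  {f,i,k,q,y} pairwise interfere (5-clique) ⇒ χ ≥ 5
  assign f→c3 h→c3 i→c0 k→c1 q→c4 y→c2 — no edge inside a register ⇒ χ ≤ 5
  χ = 5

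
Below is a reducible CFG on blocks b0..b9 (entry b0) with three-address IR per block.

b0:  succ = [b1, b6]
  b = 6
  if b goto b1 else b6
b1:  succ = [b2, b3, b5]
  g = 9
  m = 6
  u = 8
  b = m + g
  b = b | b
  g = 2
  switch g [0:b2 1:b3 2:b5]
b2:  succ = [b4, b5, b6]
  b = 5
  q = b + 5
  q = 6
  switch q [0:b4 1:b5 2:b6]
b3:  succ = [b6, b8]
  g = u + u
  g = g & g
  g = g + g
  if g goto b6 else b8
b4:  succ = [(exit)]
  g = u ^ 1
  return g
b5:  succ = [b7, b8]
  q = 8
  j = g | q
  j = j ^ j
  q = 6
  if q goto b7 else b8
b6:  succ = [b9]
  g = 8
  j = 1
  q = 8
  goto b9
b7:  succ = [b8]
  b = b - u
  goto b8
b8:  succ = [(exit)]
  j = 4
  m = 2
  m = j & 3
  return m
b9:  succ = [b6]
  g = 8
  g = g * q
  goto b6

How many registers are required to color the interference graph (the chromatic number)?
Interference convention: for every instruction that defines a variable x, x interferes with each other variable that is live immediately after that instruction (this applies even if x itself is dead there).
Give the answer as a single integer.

Answer: 4

Working:
Block summaries:
  b0 def {b} use ∅
  b1 def {b,g,m,u} use ∅
  b2 def {b,q} use ∅
  b3 def {g} use {u}
  b4 def {g} use {u}
  b5 def {j,q} use {g}
  b6 def {g,j,q} use ∅
  b7 def {b} use {b,u}
  b8 def {j,m} use ∅
  b9 def {g} use {q}

Live sets:
  live b0: ∅→∅
  live b1: ∅→{b,g,u}
  live b2: {g,u}→{b,g,u}
  live b3: {u}→∅
  live b4: {u}→∅
  live b5: {b,g,u}→{b,u}
  live b6: ∅→{q}
  live b7: {b,u}→∅
  live b8: ∅→∅
  live b9: {q}→∅

Conflict graph:
  b — {g,j,q,u}
  g — {b,m,q,u}
  j — {b,m,u}
  m — {g,j,u}
  q — {b,g,u}
  u — {b,g,j,m,q}

Registers:
  clique {b,g,q,u} ⇒ need ≥ 4
  assign b→r1 g→r2 j→r2 m→r1 q→r3 u→r0 — no edge inside a register ⇒ χ ≤ 4
  χ = 4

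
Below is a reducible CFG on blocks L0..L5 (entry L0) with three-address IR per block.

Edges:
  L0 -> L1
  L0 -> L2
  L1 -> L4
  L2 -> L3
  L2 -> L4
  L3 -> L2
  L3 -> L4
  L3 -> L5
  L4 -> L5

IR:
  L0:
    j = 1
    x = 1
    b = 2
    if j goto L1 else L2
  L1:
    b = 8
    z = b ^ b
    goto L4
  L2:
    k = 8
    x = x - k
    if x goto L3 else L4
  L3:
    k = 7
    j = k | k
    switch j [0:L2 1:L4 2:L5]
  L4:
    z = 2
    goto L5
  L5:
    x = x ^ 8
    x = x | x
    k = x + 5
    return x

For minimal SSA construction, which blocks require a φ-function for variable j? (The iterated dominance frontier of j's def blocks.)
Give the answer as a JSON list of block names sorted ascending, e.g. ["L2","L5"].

Answer: ["L2", "L4", "L5"]

Derivation:
idom tree: L1←L0 L2←L0 L3←L2 L4←L0 L5←L0
Dom∩ at merges:
  L2: preds {L0,L3}: {L0} ∩ {L0,L2,L3} = {L0}; idom=L0
  L4: preds {L1,L2,L3}: {L0,L1} ∩ {L0,L2} ∩ {L0,L2,L3} = {L0}; idom=L0
  L5: preds {L3,L4}: {L0,L2,L3} ∩ {L0,L4} = {L0}; idom=L0

DF walk-up:
  join L2 pred L0: · stop@L0
  join L2 pred L3: L3→L2 stop@L0
  join L4 pred L1: L1 stop@L0
  join L4 pred L2: L2 stop@L0
  join L4 pred L3: L3→L2 stop@L0
  join L5 pred L3: L3→L2 stop@L0
  join L5 pred L4: L4 stop@L0
  L0: DF=∅
  L1: DF={L4}
  L2: DF={L2,L4,L5}
  L3: DF={L2,L4,L5}
  L4: DF={L5}
  L5: DF=∅

φ for j: defs {L0,L3}
  DF⁺ = {L2,L4,L5}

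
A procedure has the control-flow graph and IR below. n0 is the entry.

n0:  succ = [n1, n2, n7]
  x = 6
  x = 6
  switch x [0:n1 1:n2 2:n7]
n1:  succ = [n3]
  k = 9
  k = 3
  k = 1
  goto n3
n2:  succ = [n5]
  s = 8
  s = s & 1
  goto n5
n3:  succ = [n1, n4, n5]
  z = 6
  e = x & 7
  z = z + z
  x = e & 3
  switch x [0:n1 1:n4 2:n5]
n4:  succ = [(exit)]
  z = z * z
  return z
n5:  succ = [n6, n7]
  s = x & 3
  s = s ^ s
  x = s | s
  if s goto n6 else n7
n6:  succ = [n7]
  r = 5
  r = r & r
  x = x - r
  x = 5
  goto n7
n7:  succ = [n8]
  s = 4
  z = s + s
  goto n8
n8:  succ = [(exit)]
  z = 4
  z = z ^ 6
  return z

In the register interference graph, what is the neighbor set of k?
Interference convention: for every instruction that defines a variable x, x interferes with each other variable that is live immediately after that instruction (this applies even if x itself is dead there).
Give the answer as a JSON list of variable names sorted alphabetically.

Per-block:
  n0: def={x} ue=∅
  n1: def={k} ue=∅
  n2: def={s} ue=∅
  n3: def={e,x,z} ue={x}
  n4: def={z} ue={z}
  n5: def={s,x} ue={x}
  n6: def={r,x} ue={x}
  n7: def={s,z} ue=∅
  n8: def={z} ue=∅

Liveness:
  live n0: ∅→{x}
  live n1: {x}→{x}
  live n2: {x}→{x}
  live n3: {x}→{x,z}
  live n4: {z}→∅
  live n5: {x}→{x}
  live n6: {x}→∅
  live n7: ∅→∅
  live n8: ∅→∅

Interfere edges:
  e: {z}
  k: {x}
  r: {x}
  s: {x}
  x: {k,r,s,z}
  z: {e,x}

N(k) = ["x"]

Answer: ["x"]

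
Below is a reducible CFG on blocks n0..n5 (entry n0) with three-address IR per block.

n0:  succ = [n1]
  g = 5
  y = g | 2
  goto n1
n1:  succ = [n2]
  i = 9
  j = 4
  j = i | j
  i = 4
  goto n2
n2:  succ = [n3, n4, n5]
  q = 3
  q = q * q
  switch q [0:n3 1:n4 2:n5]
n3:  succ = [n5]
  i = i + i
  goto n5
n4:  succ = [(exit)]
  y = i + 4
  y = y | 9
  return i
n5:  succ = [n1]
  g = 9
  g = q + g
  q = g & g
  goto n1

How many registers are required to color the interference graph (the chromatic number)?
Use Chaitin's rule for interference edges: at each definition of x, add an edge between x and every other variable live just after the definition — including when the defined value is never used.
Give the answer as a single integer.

Answer: 2

Derivation:
Block summaries:
  n0: def={g,y} ue=∅
  n1: def={i,j} ue=∅
  n2: def={q} ue=∅
  n3: def={i} ue={i}
  n4: def={y} ue={i}
  n5: def={g,q} ue={q}

Backward fixpoint:
  live n0: ∅→∅
  live n1: ∅→{i}
  live n2: {i}→{i,q}
  live n3: {i,q}→{q}
  live n4: {i}→∅
  live n5: {q}→∅

Interference:
  g↔{q}
  i↔{j,q,y}
  j↔{i}
  q↔{g,i}
  y↔{i}

Colouring:
  clique {g,q} ⇒ need ≥ 2
  assign g→c0 i→c0 j→c1 q→c1 y→c1 — no edge inside a register ⇒ χ ≤ 2
  χ = 2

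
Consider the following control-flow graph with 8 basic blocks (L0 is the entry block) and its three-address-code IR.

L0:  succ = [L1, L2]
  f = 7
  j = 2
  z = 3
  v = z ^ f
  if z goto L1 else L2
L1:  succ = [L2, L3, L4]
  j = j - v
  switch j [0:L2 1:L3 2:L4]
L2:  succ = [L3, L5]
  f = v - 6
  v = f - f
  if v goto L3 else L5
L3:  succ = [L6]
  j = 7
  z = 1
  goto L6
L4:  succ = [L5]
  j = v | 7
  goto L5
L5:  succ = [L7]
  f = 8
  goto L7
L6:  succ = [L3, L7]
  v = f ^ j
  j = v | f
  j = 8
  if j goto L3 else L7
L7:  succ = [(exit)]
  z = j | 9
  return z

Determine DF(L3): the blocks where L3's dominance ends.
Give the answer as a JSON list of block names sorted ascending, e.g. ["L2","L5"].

Answer: ["L3", "L7"]

Working:
idom tree: L1←L0 L2←L0 L3←L0 L4←L1 L5←L0 L6←L3 L7←L0
Dom∩ at merges:
  L2: preds {L0,L1}: {L0} ∩ {L0,L1} = {L0}; idom=L0
  L3: preds {L1,L2,L6}: {L0,L1} ∩ {L0,L2} ∩ {L0,L3,L6} = {L0}; idom=L0
  L5: preds {L2,L4}: {L0,L2} ∩ {L0,L1,L4} = {L0}; idom=L0
  L7: preds {L5,L6}: {L0,L5} ∩ {L0,L3,L6} = {L0}; idom=L0

DF walk-up:
  join L2 pred L0: · stop@L0
  join L2 pred L1: L1 stop@L0
  join L3 pred L1: L1 stop@L0
  join L3 pred L2: L2 stop@L0
  join L3 pred L6: L6→L3 stop@L0
  join L5 pred L2: L2 stop@L0
  join L5 pred L4: L4→L1 stop@L0
  join L7 pred L5: L5 stop@L0
  join L7 pred L6: L6→L3 stop@L0
  L0: DF=∅
  L1: DF={L2,L3,L5}
  L2: DF={L3,L5}
  L3: DF={L3,L7}
  L4: DF={L5}
  L5: DF={L7}
  L6: DF={L3,L7}
  L7: DF=∅

DF(L3) = ["L3", "L7"]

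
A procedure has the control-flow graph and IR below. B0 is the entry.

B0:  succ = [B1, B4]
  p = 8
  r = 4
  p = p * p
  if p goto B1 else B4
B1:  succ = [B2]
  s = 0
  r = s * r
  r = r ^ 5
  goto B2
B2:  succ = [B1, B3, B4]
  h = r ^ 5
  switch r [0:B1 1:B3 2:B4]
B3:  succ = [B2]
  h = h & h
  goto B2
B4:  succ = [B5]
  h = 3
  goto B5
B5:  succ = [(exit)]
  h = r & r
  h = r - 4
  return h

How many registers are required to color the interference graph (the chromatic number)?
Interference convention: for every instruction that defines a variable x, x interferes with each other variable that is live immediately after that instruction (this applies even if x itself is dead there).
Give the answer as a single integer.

Answer: 2

Derivation:
Block summaries:
  B0: {p,r} / ∅
  B1: {r,s} / {r}
  B2: {h} / {r}
  B3: {h} / {h}
  B4: {h} / ∅
  B5: {h} / {r}

Live sets:
  B0: in=∅ out={r}
  B1: in={r} out={r}
  B2: in={r} out={h,r}
  B3: in={h,r} out={r}
  B4: in={r} out={r}
  B5: in={r} out=∅

Interfere edges:
  h — {r}
  p — {r}
  r — {h,p,s}
  s — {r}

Registers:
  {h,r} pairwise interfere (2-clique) ⇒ χ ≥ 2
  2-colouring: r0={r}  r1={h,p,s}
  χ = 2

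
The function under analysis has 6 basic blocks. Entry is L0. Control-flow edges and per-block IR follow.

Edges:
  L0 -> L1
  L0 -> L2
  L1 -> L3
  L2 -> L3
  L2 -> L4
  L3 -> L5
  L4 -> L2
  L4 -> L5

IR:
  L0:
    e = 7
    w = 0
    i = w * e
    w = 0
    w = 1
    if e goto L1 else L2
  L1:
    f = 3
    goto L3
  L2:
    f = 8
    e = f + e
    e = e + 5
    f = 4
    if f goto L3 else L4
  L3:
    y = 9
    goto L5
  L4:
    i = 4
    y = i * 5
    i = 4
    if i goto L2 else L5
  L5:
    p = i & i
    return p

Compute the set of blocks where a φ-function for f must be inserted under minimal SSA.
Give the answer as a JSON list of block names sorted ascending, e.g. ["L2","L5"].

Answer: ["L2", "L3", "L5"]

Analysis:
idom tree: L1←L0 L2←L0 L3←L0 L4←L2 L5←L0
Dom at joins:
  L2: preds {L0,L4}: {L0} ∩ {L0,L2,L4} = {L0}; idom=L0
  L3: preds {L1,L2}: {L0,L1} ∩ {L0,L2} = {L0}; idom=L0
  L5: preds {L3,L4}: {L0,L3} ∩ {L0,L2,L4} = {L0}; idom=L0

DF derivation:
  L2←L0: walk · to L0
  L2←L4: walk L4→L2 to L0
  L3←L1: walk L1 to L0
  L3←L2: walk L2 to L0
  L5←L3: walk L3 to L0
  L5←L4: walk L4→L2 to L0
  DF(L0)=∅
  DF(L1)={L3}
  DF(L2)={L2,L3,L5}
  DF(L3)={L5}
  DF(L4)={L2,L5}
  DF(L5)=∅

φ for f: defs {L1,L2}
  DF⁺ = {L2,L3,L5}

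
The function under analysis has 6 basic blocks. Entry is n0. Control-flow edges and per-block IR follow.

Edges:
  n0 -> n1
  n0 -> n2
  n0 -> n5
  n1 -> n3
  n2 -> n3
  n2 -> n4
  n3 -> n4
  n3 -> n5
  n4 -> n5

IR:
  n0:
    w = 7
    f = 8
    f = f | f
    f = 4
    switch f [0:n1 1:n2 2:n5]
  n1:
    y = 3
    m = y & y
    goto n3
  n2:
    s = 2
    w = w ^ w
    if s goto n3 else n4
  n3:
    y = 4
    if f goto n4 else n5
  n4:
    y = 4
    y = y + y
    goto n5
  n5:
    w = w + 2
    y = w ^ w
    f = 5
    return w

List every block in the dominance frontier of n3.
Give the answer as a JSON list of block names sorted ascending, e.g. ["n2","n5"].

Answer: ["n4", "n5"]

Working:
idom tree: n1←n0 n2←n0 n3←n0 n4←n0 n5←n0
Join-block Dom:
  n3: preds {n1,n2}: {n0,n1} ∩ {n0,n2} = {n0}; idom=n0
  n4: preds {n2,n3}: {n0,n2} ∩ {n0,n3} = {n0}; idom=n0
  n5: preds {n0,n3,n4}: {n0} ∩ {n0,n3} ∩ {n0,n4} = {n0}; idom=n0

DF derivation:
  n3←n1: walk n1 to n0
  n3←n2: walk n2 to n0
  n4←n2: walk n2 to n0
  n4←n3: walk n3 to n0
  n5←n0: walk · to n0
  n5←n3: walk n3 to n0
  n5←n4: walk n4 to n0
  DF(n0)=∅
  DF(n1)={n3}
  DF(n2)={n3,n4}
  DF(n3)={n4,n5}
  DF(n4)={n5}
  DF(n5)=∅

DF(n3) = ["n4", "n5"]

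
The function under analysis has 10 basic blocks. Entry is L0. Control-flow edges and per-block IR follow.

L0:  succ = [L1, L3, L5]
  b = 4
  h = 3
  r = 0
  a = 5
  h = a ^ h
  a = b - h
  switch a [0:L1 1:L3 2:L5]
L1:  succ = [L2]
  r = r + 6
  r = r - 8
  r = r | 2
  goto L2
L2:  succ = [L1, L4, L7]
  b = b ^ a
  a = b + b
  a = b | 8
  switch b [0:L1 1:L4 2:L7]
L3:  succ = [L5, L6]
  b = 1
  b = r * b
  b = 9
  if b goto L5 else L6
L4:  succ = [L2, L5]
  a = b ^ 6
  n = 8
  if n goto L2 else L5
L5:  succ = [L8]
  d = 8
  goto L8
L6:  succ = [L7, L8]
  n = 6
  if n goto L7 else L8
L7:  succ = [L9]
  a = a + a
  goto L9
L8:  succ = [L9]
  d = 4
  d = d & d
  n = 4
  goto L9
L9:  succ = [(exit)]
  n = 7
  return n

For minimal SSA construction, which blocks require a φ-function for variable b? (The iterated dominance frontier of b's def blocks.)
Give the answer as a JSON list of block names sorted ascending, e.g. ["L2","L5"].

idom tree: L1←L0 L2←L1 L3←L0 L4←L2 L5←L0 L6←L3 L7←L0 L8←L0 L9←L0
Dom at joins:
  L1: preds {L0,L2}: {L0} ∩ {L0,L1,L2} = {L0}; idom=L0
  L2: preds {L1,L4}: {L0,L1} ∩ {L0,L1,L2,L4} = {L0,L1}; idom=L1
  L5: preds {L0,L3,L4}: {L0} ∩ {L0,L3} ∩ {L0,L1,L2,L4} = {L0}; idom=L0
  L7: preds {L2,L6}: {L0,L1,L2} ∩ {L0,L3,L6} = {L0}; idom=L0
  L8: preds {L5,L6}: {L0,L5} ∩ {L0,L3,L6} = {L0}; idom=L0
  L9: preds {L7,L8}: {L0,L7} ∩ {L0,L8} = {L0}; idom=L0

DF walk-up:
  L1←L0: walk · to L0
  L1←L2: walk L2→L1 to L0
  L2←L1: walk · to L1
  L2←L4: walk L4→L2 to L1
  L5←L0: walk · to L0
  L5←L3: walk L3 to L0
  L5←L4: walk L4→L2→L1 to L0
  L7←L2: walk L2→L1 to L0
  L7←L6: walk L6→L3 to L0
  L8←L5: walk L5 to L0
  L8←L6: walk L6→L3 to L0
  L9←L7: walk L7 to L0
  L9←L8: walk L8 to L0
  DF(L0)=∅
  DF(L1)={L1,L5,L7}
  DF(L2)={L1,L2,L5,L7}
  DF(L3)={L5,L7,L8}
  DF(L4)={L2,L5}
  DF(L5)={L8}
  DF(L6)={L7,L8}
  DF(L7)={L9}
  DF(L8)={L9}
  DF(L9)=∅

φ for b: defs {L0,L2,L3}
  DF⁺ = {L1,L2,L5,L7,L8,L9}

Answer: ["L1", "L2", "L5", "L7", "L8", "L9"]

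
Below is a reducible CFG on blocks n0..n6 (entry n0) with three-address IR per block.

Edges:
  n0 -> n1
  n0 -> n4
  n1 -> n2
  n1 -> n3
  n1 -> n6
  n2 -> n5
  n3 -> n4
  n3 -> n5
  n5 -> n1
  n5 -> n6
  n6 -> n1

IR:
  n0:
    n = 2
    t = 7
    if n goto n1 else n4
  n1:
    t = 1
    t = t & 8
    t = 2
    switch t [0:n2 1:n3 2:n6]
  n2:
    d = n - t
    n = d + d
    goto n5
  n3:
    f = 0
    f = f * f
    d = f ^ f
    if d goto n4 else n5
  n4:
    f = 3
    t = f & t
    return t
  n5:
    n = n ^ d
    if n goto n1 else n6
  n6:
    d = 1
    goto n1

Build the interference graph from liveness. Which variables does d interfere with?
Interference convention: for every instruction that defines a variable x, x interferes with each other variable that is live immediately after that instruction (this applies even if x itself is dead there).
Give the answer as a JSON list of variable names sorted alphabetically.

Block summaries:
  n0: {n,t} / ∅
  n1: {t} / ∅
  n2: {d,n} / {n,t}
  n3: {d,f} / ∅
  n4: {f,t} / {t}
  n5: {n} / {d,n}
  n6: {d} / ∅

Live sets:
  n0 li=∅ lo={n,t}
  n1 li={n} lo={n,t}
  n2 li={n,t} lo={d,n}
  n3 li={n,t} lo={d,n,t}
  n4 li={t} lo=∅
  n5 li={d,n} lo={n}
  n6 li={n} lo={n}

Interfere edges:
  d: {n,t}
  f: {n,t}
  n: {d,f,t}
  t: {d,f,n}

N(d) = ["n", "t"]

Answer: ["n", "t"]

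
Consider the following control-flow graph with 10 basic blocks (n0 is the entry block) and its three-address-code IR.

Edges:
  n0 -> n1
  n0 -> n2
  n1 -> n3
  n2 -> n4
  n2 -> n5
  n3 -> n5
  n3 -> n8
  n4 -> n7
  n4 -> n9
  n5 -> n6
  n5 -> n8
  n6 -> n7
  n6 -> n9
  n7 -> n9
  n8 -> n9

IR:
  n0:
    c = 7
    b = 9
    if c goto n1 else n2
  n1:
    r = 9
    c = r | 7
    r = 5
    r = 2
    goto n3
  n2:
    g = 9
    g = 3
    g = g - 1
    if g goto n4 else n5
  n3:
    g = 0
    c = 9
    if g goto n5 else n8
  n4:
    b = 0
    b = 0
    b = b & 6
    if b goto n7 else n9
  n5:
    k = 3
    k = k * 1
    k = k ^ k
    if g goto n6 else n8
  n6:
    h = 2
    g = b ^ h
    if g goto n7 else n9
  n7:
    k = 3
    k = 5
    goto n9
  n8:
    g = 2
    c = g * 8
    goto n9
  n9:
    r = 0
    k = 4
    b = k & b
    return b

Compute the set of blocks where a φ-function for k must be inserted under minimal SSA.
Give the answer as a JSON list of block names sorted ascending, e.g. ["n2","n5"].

Answer: ["n7", "n8", "n9"]

Derivation:
idom tree: n1←n0 n2←n0 n3←n1 n4←n2 n5←n0 n6←n5 n7←n0 n8←n0 n9←n0
Dom∩ at merges:
  n5: preds {n2,n3}: {n0,n2} ∩ {n0,n1,n3} = {n0}; idom=n0
  n7: preds {n4,n6}: {n0,n2,n4} ∩ {n0,n5,n6} = {n0}; idom=n0
  n8: preds {n3,n5}: {n0,n1,n3} ∩ {n0,n5} = {n0}; idom=n0
  n9: preds {n4,n6,n7,n8}: {n0,n2,n4} ∩ {n0,n5,n6} ∩ {n0,n7} ∩ {n0,n8} = {n0}; idom=n0

DF walk-up:
  join n5 pred n2: n2 stop@n0
  join n5 pred n3: n3→n1 stop@n0
  join n7 pred n4: n4→n2 stop@n0
  join n7 pred n6: n6→n5 stop@n0
  join n8 pred n3: n3→n1 stop@n0
  join n8 pred n5: n5 stop@n0
  join n9 pred n4: n4→n2 stop@n0
  join n9 pred n6: n6→n5 stop@n0
  join n9 pred n7: n7 stop@n0
  join n9 pred n8: n8 stop@n0
  n0: DF=∅
  n1: DF={n5,n8}
  n2: DF={n5,n7,n9}
  n3: DF={n5,n8}
  n4: DF={n7,n9}
  n5: DF={n7,n8,n9}
  n6: DF={n7,n9}
  n7: DF={n9}
  n8: DF={n9}
  n9: DF=∅

φ for k: defs {n5,n7,n9}
  DF⁺ = {n7,n8,n9}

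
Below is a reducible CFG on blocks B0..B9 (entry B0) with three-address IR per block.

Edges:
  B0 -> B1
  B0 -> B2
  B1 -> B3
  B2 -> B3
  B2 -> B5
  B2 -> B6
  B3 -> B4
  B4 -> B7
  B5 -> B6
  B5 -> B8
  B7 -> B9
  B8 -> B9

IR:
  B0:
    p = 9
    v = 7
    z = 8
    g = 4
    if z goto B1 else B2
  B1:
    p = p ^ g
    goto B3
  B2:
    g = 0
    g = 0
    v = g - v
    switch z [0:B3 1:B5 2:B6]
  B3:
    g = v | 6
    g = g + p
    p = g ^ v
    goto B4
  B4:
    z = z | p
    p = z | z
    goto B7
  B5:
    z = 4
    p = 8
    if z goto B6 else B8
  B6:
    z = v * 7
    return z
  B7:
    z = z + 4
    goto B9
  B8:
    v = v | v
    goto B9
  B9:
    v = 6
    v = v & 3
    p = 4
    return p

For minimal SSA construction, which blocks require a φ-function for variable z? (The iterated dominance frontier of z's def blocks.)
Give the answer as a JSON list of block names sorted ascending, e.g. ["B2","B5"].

idom tree: B1←B0 B2←B0 B3←B0 B4←B3 B5←B2 B6←B2 B7←B4 B8←B5 B9←B0
Dom∩ at merges:
  B3: preds {B1,B2}: {B0,B1} ∩ {B0,B2} = {B0}; idom=B0
  B6: preds {B2,B5}: {B0,B2} ∩ {B0,B2,B5} = {B0,B2}; idom=B2
  B9: preds {B7,B8}: {B0,B3,B4,B7} ∩ {B0,B2,B5,B8} = {B0}; idom=B0

DF derivation:
  B3←B1: walk B1 to B0
  B3←B2: walk B2 to B0
  B6←B2: walk · to B2
  B6←B5: walk B5 to B2
  B9←B7: walk B7→B4→B3 to B0
  B9←B8: walk B8→B5→B2 to B0
  B0 → ∅
  B1 → {B3}
  B2 → {B3,B9}
  B3 → {B9}
  B4 → {B9}
  B5 → {B6,B9}
  B6 → ∅
  B7 → {B9}
  B8 → {B9}
  B9 → ∅

φ for z: defs {B0,B4,B5,B6,B7}
  DF⁺ = {B6,B9}

Answer: ["B6", "B9"]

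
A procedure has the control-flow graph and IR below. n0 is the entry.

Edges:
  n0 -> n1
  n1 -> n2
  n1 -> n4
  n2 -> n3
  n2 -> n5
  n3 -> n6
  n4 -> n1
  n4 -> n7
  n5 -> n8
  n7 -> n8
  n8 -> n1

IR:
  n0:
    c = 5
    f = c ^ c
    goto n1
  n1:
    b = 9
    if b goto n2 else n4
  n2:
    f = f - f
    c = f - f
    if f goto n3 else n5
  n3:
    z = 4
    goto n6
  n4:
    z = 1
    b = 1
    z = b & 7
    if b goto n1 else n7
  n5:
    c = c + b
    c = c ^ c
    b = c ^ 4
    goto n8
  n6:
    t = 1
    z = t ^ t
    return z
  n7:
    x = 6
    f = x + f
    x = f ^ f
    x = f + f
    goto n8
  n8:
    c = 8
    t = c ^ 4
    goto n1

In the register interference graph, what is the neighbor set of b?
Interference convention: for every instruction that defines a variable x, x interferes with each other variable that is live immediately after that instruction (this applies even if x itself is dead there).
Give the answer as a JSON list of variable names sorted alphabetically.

Answer: ["c", "f", "z"]

Derivation:
def/use:
  n0 def {c,f} use ∅
  n1 def {b} use ∅
  n2 def {c,f} use {f}
  n3 def {z} use ∅
  n4 def {b,z} use ∅
  n5 def {b,c} use {b,c}
  n6 def {t,z} use ∅
  n7 def {f,x} use {f}
  n8 def {c,t} use ∅

Backward fixpoint:
  n0: in=∅ out={f}
  n1: in={f} out={b,f}
  n2: in={b,f} out={b,c,f}
  n3: in=∅ out=∅
  n4: in={f} out={f}
  n5: in={b,c,f} out={f}
  n6: in=∅ out=∅
  n7: in={f} out={f}
  n8: in={f} out={f}

Conflict graph:
  b: {c,f,z}
  c: {b,f}
  f: {b,c,t,x,z}
  t: {f}
  x: {f}
  z: {b,f}

N(b) = ["c", "f", "z"]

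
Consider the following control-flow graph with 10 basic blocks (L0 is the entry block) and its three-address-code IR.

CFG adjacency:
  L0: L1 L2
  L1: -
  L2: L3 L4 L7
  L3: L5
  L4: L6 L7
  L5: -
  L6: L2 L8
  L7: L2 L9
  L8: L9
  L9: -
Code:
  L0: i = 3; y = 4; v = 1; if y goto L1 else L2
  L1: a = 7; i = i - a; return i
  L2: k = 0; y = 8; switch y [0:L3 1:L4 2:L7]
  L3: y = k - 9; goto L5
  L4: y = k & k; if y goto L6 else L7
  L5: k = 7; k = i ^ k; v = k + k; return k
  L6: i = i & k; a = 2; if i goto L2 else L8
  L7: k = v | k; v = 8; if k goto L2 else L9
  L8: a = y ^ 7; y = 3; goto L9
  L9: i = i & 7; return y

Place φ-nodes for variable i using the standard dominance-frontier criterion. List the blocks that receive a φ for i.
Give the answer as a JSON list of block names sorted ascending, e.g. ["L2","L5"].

Answer: ["L2", "L9"]

Analysis:
idom tree: L1←L0 L2←L0 L3←L2 L4←L2 L5←L3 L6←L4 L7←L2 L8←L6 L9←L2
Join-block Dom:
  L2: preds {L0,L6,L7}: {L0} ∩ {L0,L2,L4,L6} ∩ {L0,L2,L7} = {L0}; idom=L0
  L7: preds {L2,L4}: {L0,L2} ∩ {L0,L2,L4} = {L0,L2}; idom=L2
  L9: preds {L7,L8}: {L0,L2,L7} ∩ {L0,L2,L4,L6,L8} = {L0,L2}; idom=L2

DF walk-up:
  join L2 pred L0: · stop@L0
  join L2 pred L6: L6→L4→L2 stop@L0
  join L2 pred L7: L7→L2 stop@L0
  join L7 pred L2: · stop@L2
  join L7 pred L4: L4 stop@L2
  join L9 pred L7: L7 stop@L2
  join L9 pred L8: L8→L6→L4 stop@L2
  L0: DF=∅
  L1: DF=∅
  L2: DF={L2}
  L3: DF=∅
  L4: DF={L2,L7,L9}
  L5: DF=∅
  L6: DF={L2,L9}
  L7: DF={L2,L9}
  L8: DF={L9}
  L9: DF=∅

φ for i: defs {L0,L1,L6,L9}
  DF⁺ = {L2,L9}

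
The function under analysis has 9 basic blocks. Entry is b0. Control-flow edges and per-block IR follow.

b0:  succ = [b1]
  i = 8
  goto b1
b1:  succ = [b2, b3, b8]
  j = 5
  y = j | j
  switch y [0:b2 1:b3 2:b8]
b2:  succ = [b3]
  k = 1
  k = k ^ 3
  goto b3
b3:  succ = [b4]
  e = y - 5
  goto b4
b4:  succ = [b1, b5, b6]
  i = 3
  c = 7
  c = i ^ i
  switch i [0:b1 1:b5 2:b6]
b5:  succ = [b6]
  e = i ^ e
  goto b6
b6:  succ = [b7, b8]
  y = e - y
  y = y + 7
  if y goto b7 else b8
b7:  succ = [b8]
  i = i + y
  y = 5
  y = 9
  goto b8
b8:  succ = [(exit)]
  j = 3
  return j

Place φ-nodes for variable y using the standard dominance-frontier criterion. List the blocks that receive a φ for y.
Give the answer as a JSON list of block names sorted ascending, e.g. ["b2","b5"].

idom tree: b1←b0 b2←b1 b3←b1 b4←b3 b5←b4 b6←b4 b7←b6 b8←b1
Dom∩ at merges:
  b1: preds {b0,b4}: {b0} ∩ {b0,b1,b3,b4} = {b0}; idom=b0
  b3: preds {b1,b2}: {b0,b1} ∩ {b0,b1,b2} = {b0,b1}; idom=b1
  b6: preds {b4,b5}: {b0,b1,b3,b4} ∩ {b0,b1,b3,b4,b5} = {b0,b1,b3,b4}; idom=b4
  b8: preds {b1,b6,b7}: {b0,b1} ∩ {b0,b1,b3,b4,b6} ∩ {b0,b1,b3,b4,b6,b7} = {b0,b1}; idom=b1

DF derivation:
  b1←b0: walk · to b0
  b1←b4: walk b4→b3→b1 to b0
  b3←b1: walk · to b1
  b3←b2: walk b2 to b1
  b6←b4: walk · to b4
  b6←b5: walk b5 to b4
  b8←b1: walk · to b1
  b8←b6: walk b6→b4→b3 to b1
  b8←b7: walk b7→b6→b4→b3 to b1
  b0 → ∅
  b1 → {b1}
  b2 → {b3}
  b3 → {b1,b8}
  b4 → {b1,b8}
  b5 → {b6}
  b6 → {b8}
  b7 → {b8}
  b8 → ∅

φ for y: defs {b1,b6,b7}
  DF⁺ = {b1,b8}

Answer: ["b1", "b8"]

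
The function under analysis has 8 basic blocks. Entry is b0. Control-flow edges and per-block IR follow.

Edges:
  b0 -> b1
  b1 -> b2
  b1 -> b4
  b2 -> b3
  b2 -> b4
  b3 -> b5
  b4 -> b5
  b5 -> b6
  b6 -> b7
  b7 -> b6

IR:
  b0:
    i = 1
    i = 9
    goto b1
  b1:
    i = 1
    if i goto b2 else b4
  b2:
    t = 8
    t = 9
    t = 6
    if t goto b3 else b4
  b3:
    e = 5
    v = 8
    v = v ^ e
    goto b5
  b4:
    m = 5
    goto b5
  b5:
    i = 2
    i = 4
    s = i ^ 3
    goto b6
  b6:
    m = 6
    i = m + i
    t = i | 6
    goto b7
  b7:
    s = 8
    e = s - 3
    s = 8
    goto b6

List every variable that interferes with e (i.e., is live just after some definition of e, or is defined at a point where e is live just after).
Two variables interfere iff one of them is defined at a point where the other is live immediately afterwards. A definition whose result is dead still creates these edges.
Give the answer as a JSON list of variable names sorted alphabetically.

Answer: ["i", "v"]

Working:
Block summaries:
  b0 def {i} use ∅
  b1 def {i} use ∅
  b2 def {t} use ∅
  b3 def {e,v} use ∅
  b4 def {m} use ∅
  b5 def {i,s} use ∅
  b6 def {i,m,t} use {i}
  b7 def {e,s} use ∅

Live sets:
  b0: in=∅ out=∅
  b1: in=∅ out=∅
  b2: in=∅ out=∅
  b3: in=∅ out=∅
  b4: in=∅ out=∅
  b5: in=∅ out={i}
  b6: in={i} out={i}
  b7: in={i} out={i}

Interfere edges:
  e↔{i,v}
  i↔{e,m,s,t}
  m↔{i}
  s↔{i}
  t↔{i}
  v↔{e}

N(e) = ["i", "v"]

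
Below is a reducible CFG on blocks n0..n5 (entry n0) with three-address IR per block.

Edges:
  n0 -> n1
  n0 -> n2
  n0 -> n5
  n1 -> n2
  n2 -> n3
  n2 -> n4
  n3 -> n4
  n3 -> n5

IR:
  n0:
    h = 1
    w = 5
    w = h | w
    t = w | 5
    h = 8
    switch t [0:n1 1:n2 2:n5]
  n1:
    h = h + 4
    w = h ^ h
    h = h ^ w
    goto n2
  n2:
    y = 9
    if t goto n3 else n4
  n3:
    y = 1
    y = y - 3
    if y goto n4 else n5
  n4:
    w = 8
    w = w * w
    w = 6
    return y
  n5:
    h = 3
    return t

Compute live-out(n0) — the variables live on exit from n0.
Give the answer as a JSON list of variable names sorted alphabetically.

def/use:
  n0: def={h,t,w} ue=∅
  n1: def={h,w} ue={h}
  n2: def={y} ue={t}
  n3: def={y} ue=∅
  n4: def={w} ue={y}
  n5: def={h} ue={t}

Liveness:
  n0 li=∅ lo={h,t}
  n1 li={h,t} lo={t}
  n2 li={t} lo={t,y}
  n3 li={t} lo={t,y}
  n4 li={y} lo=∅
  n5 li={t} lo=∅

live-out(n0) = ["h", "t"]

Answer: ["h", "t"]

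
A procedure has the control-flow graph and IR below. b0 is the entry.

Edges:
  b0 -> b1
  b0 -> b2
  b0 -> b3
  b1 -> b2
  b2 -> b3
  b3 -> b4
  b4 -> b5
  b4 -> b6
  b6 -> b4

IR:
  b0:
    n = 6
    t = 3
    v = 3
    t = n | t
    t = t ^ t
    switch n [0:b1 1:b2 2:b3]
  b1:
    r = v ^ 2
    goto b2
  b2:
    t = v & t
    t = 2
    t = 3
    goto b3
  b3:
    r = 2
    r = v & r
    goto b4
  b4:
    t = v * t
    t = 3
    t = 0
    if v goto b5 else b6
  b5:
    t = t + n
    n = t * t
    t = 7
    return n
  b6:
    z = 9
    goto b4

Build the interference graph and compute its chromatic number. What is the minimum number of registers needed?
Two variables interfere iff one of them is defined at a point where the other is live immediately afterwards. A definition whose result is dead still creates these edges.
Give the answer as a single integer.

def/use:
  b0: {n,t,v} / ∅
  b1: {r} / {v}
  b2: {t} / {t,v}
  b3: {r} / {v}
  b4: {t} / {t,v}
  b5: {n,t} / {n,t}
  b6: {z} / ∅

Backward fixpoint:
  b0: in=∅ out={n,t,v}
  b1: in={n,t,v} out={n,t,v}
  b2: in={n,t,v} out={n,t,v}
  b3: in={n,t,v} out={n,t,v}
  b4: in={n,t,v} out={n,t,v}
  b5: in={n,t} out=∅
  b6: in={n,t,v} out={n,t,v}

Interfere edges:
  n: {r,t,v,z}
  r: {n,t,v}
  t: {n,r,v,z}
  v: {n,r,t,z}
  z: {n,t,v}

Registers:
  lower bound: {n,r,t,v} mutually conflict ⇒ χ ≥ 4
  assign n→R0 r→R3 t→R1 v→R2 z→R3 — no edge inside a register ⇒ χ ≤ 4
  χ = 4

Answer: 4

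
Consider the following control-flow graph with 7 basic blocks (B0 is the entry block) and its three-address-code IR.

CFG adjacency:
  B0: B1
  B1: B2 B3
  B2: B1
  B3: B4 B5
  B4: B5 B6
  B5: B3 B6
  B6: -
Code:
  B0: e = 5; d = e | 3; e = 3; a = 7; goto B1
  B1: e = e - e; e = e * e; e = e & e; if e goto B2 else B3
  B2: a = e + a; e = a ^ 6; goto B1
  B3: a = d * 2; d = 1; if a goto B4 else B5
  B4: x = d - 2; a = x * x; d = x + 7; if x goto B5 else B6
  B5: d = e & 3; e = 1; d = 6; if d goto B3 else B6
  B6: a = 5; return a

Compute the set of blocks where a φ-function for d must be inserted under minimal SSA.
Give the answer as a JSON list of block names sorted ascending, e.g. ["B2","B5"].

Answer: ["B3", "B5", "B6"]

Derivation:
idom tree: B1←B0 B2←B1 B3←B1 B4←B3 B5←B3 B6←B3
Join-block Dom:
  B1: preds {B0,B2}: {B0} ∩ {B0,B1,B2} = {B0}; idom=B0
  B3: preds {B1,B5}: {B0,B1} ∩ {B0,B1,B3,B5} = {B0,B1}; idom=B1
  B5: preds {B3,B4}: {B0,B1,B3} ∩ {B0,B1,B3,B4} = {B0,B1,B3}; idom=B3
  B6: preds {B4,B5}: {B0,B1,B3,B4} ∩ {B0,B1,B3,B5} = {B0,B1,B3}; idom=B3

DF walk-up:
  join B1 pred B0: · stop@B0
  join B1 pred B2: B2→B1 stop@B0
  join B3 pred B1: · stop@B1
  join B3 pred B5: B5→B3 stop@B1
  join B5 pred B3: · stop@B3
  join B5 pred B4: B4 stop@B3
  join B6 pred B4: B4 stop@B3
  join B6 pred B5: B5 stop@B3
  B0: DF=∅
  B1: DF={B1}
  B2: DF={B1}
  B3: DF={B3}
  B4: DF={B5,B6}
  B5: DF={B3,B6}
  B6: DF=∅

φ for d: defs {B0,B3,B4,B5}
  DF⁺ = {B3,B5,B6}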